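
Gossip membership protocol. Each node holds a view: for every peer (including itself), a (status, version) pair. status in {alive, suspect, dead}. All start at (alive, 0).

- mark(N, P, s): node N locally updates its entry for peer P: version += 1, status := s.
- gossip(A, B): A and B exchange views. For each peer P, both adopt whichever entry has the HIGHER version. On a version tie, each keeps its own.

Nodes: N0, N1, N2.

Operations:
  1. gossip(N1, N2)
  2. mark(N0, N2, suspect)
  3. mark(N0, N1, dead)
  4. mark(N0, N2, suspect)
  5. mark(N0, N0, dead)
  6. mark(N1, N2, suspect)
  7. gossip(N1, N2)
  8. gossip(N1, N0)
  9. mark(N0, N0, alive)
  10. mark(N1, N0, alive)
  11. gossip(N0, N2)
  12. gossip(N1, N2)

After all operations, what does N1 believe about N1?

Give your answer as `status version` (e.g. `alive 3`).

Answer: dead 1

Derivation:
Op 1: gossip N1<->N2 -> N1.N0=(alive,v0) N1.N1=(alive,v0) N1.N2=(alive,v0) | N2.N0=(alive,v0) N2.N1=(alive,v0) N2.N2=(alive,v0)
Op 2: N0 marks N2=suspect -> (suspect,v1)
Op 3: N0 marks N1=dead -> (dead,v1)
Op 4: N0 marks N2=suspect -> (suspect,v2)
Op 5: N0 marks N0=dead -> (dead,v1)
Op 6: N1 marks N2=suspect -> (suspect,v1)
Op 7: gossip N1<->N2 -> N1.N0=(alive,v0) N1.N1=(alive,v0) N1.N2=(suspect,v1) | N2.N0=(alive,v0) N2.N1=(alive,v0) N2.N2=(suspect,v1)
Op 8: gossip N1<->N0 -> N1.N0=(dead,v1) N1.N1=(dead,v1) N1.N2=(suspect,v2) | N0.N0=(dead,v1) N0.N1=(dead,v1) N0.N2=(suspect,v2)
Op 9: N0 marks N0=alive -> (alive,v2)
Op 10: N1 marks N0=alive -> (alive,v2)
Op 11: gossip N0<->N2 -> N0.N0=(alive,v2) N0.N1=(dead,v1) N0.N2=(suspect,v2) | N2.N0=(alive,v2) N2.N1=(dead,v1) N2.N2=(suspect,v2)
Op 12: gossip N1<->N2 -> N1.N0=(alive,v2) N1.N1=(dead,v1) N1.N2=(suspect,v2) | N2.N0=(alive,v2) N2.N1=(dead,v1) N2.N2=(suspect,v2)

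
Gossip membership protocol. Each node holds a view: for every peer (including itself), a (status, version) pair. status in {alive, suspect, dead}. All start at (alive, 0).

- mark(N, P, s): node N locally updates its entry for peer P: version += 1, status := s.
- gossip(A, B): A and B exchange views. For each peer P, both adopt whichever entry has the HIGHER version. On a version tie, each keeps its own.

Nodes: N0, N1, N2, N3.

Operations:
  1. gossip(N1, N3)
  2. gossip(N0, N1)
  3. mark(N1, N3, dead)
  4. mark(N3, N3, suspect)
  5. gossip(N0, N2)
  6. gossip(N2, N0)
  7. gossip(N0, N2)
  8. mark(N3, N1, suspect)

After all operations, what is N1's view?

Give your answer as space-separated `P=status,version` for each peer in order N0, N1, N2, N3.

Answer: N0=alive,0 N1=alive,0 N2=alive,0 N3=dead,1

Derivation:
Op 1: gossip N1<->N3 -> N1.N0=(alive,v0) N1.N1=(alive,v0) N1.N2=(alive,v0) N1.N3=(alive,v0) | N3.N0=(alive,v0) N3.N1=(alive,v0) N3.N2=(alive,v0) N3.N3=(alive,v0)
Op 2: gossip N0<->N1 -> N0.N0=(alive,v0) N0.N1=(alive,v0) N0.N2=(alive,v0) N0.N3=(alive,v0) | N1.N0=(alive,v0) N1.N1=(alive,v0) N1.N2=(alive,v0) N1.N3=(alive,v0)
Op 3: N1 marks N3=dead -> (dead,v1)
Op 4: N3 marks N3=suspect -> (suspect,v1)
Op 5: gossip N0<->N2 -> N0.N0=(alive,v0) N0.N1=(alive,v0) N0.N2=(alive,v0) N0.N3=(alive,v0) | N2.N0=(alive,v0) N2.N1=(alive,v0) N2.N2=(alive,v0) N2.N3=(alive,v0)
Op 6: gossip N2<->N0 -> N2.N0=(alive,v0) N2.N1=(alive,v0) N2.N2=(alive,v0) N2.N3=(alive,v0) | N0.N0=(alive,v0) N0.N1=(alive,v0) N0.N2=(alive,v0) N0.N3=(alive,v0)
Op 7: gossip N0<->N2 -> N0.N0=(alive,v0) N0.N1=(alive,v0) N0.N2=(alive,v0) N0.N3=(alive,v0) | N2.N0=(alive,v0) N2.N1=(alive,v0) N2.N2=(alive,v0) N2.N3=(alive,v0)
Op 8: N3 marks N1=suspect -> (suspect,v1)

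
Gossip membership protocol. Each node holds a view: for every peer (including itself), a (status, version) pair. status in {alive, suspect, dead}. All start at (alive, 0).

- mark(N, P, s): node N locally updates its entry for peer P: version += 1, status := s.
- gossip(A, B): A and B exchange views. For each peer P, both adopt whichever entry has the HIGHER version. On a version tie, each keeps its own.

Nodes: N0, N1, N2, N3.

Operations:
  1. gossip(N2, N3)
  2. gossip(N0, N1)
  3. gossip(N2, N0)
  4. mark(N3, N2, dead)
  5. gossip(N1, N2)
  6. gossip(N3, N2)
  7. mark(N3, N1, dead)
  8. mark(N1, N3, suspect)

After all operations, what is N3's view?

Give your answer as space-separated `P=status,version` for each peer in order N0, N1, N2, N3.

Answer: N0=alive,0 N1=dead,1 N2=dead,1 N3=alive,0

Derivation:
Op 1: gossip N2<->N3 -> N2.N0=(alive,v0) N2.N1=(alive,v0) N2.N2=(alive,v0) N2.N3=(alive,v0) | N3.N0=(alive,v0) N3.N1=(alive,v0) N3.N2=(alive,v0) N3.N3=(alive,v0)
Op 2: gossip N0<->N1 -> N0.N0=(alive,v0) N0.N1=(alive,v0) N0.N2=(alive,v0) N0.N3=(alive,v0) | N1.N0=(alive,v0) N1.N1=(alive,v0) N1.N2=(alive,v0) N1.N3=(alive,v0)
Op 3: gossip N2<->N0 -> N2.N0=(alive,v0) N2.N1=(alive,v0) N2.N2=(alive,v0) N2.N3=(alive,v0) | N0.N0=(alive,v0) N0.N1=(alive,v0) N0.N2=(alive,v0) N0.N3=(alive,v0)
Op 4: N3 marks N2=dead -> (dead,v1)
Op 5: gossip N1<->N2 -> N1.N0=(alive,v0) N1.N1=(alive,v0) N1.N2=(alive,v0) N1.N3=(alive,v0) | N2.N0=(alive,v0) N2.N1=(alive,v0) N2.N2=(alive,v0) N2.N3=(alive,v0)
Op 6: gossip N3<->N2 -> N3.N0=(alive,v0) N3.N1=(alive,v0) N3.N2=(dead,v1) N3.N3=(alive,v0) | N2.N0=(alive,v0) N2.N1=(alive,v0) N2.N2=(dead,v1) N2.N3=(alive,v0)
Op 7: N3 marks N1=dead -> (dead,v1)
Op 8: N1 marks N3=suspect -> (suspect,v1)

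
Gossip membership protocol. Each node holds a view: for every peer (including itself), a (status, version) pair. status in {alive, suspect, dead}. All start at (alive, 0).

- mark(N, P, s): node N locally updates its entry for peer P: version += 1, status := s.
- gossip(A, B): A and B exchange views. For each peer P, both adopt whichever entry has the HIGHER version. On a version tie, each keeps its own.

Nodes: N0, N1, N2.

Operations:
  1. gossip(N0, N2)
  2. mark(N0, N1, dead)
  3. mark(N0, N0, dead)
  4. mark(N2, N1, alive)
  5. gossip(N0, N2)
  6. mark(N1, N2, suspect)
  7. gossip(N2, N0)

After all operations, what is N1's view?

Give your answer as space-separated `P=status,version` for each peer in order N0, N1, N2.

Op 1: gossip N0<->N2 -> N0.N0=(alive,v0) N0.N1=(alive,v0) N0.N2=(alive,v0) | N2.N0=(alive,v0) N2.N1=(alive,v0) N2.N2=(alive,v0)
Op 2: N0 marks N1=dead -> (dead,v1)
Op 3: N0 marks N0=dead -> (dead,v1)
Op 4: N2 marks N1=alive -> (alive,v1)
Op 5: gossip N0<->N2 -> N0.N0=(dead,v1) N0.N1=(dead,v1) N0.N2=(alive,v0) | N2.N0=(dead,v1) N2.N1=(alive,v1) N2.N2=(alive,v0)
Op 6: N1 marks N2=suspect -> (suspect,v1)
Op 7: gossip N2<->N0 -> N2.N0=(dead,v1) N2.N1=(alive,v1) N2.N2=(alive,v0) | N0.N0=(dead,v1) N0.N1=(dead,v1) N0.N2=(alive,v0)

Answer: N0=alive,0 N1=alive,0 N2=suspect,1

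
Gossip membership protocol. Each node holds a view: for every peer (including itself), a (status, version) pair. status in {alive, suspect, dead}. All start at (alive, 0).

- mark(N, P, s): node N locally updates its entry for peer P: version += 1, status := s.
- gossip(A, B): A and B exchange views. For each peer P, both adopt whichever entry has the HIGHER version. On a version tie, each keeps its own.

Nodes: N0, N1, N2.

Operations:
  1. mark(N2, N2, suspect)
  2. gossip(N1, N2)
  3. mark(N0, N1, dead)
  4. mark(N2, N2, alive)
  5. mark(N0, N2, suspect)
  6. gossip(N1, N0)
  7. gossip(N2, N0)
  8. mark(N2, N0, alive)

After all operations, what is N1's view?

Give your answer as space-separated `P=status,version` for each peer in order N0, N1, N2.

Op 1: N2 marks N2=suspect -> (suspect,v1)
Op 2: gossip N1<->N2 -> N1.N0=(alive,v0) N1.N1=(alive,v0) N1.N2=(suspect,v1) | N2.N0=(alive,v0) N2.N1=(alive,v0) N2.N2=(suspect,v1)
Op 3: N0 marks N1=dead -> (dead,v1)
Op 4: N2 marks N2=alive -> (alive,v2)
Op 5: N0 marks N2=suspect -> (suspect,v1)
Op 6: gossip N1<->N0 -> N1.N0=(alive,v0) N1.N1=(dead,v1) N1.N2=(suspect,v1) | N0.N0=(alive,v0) N0.N1=(dead,v1) N0.N2=(suspect,v1)
Op 7: gossip N2<->N0 -> N2.N0=(alive,v0) N2.N1=(dead,v1) N2.N2=(alive,v2) | N0.N0=(alive,v0) N0.N1=(dead,v1) N0.N2=(alive,v2)
Op 8: N2 marks N0=alive -> (alive,v1)

Answer: N0=alive,0 N1=dead,1 N2=suspect,1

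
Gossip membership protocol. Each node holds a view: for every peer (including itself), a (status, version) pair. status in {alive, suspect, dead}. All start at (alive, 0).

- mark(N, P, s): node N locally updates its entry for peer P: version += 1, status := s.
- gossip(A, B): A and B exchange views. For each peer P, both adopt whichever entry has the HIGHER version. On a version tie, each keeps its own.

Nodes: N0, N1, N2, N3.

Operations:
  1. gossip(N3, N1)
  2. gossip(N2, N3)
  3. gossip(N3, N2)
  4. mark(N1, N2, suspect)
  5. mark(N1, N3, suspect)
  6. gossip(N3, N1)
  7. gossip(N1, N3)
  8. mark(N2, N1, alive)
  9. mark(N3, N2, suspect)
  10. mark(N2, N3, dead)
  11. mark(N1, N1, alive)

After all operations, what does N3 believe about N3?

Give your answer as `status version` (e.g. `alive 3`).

Answer: suspect 1

Derivation:
Op 1: gossip N3<->N1 -> N3.N0=(alive,v0) N3.N1=(alive,v0) N3.N2=(alive,v0) N3.N3=(alive,v0) | N1.N0=(alive,v0) N1.N1=(alive,v0) N1.N2=(alive,v0) N1.N3=(alive,v0)
Op 2: gossip N2<->N3 -> N2.N0=(alive,v0) N2.N1=(alive,v0) N2.N2=(alive,v0) N2.N3=(alive,v0) | N3.N0=(alive,v0) N3.N1=(alive,v0) N3.N2=(alive,v0) N3.N3=(alive,v0)
Op 3: gossip N3<->N2 -> N3.N0=(alive,v0) N3.N1=(alive,v0) N3.N2=(alive,v0) N3.N3=(alive,v0) | N2.N0=(alive,v0) N2.N1=(alive,v0) N2.N2=(alive,v0) N2.N3=(alive,v0)
Op 4: N1 marks N2=suspect -> (suspect,v1)
Op 5: N1 marks N3=suspect -> (suspect,v1)
Op 6: gossip N3<->N1 -> N3.N0=(alive,v0) N3.N1=(alive,v0) N3.N2=(suspect,v1) N3.N3=(suspect,v1) | N1.N0=(alive,v0) N1.N1=(alive,v0) N1.N2=(suspect,v1) N1.N3=(suspect,v1)
Op 7: gossip N1<->N3 -> N1.N0=(alive,v0) N1.N1=(alive,v0) N1.N2=(suspect,v1) N1.N3=(suspect,v1) | N3.N0=(alive,v0) N3.N1=(alive,v0) N3.N2=(suspect,v1) N3.N3=(suspect,v1)
Op 8: N2 marks N1=alive -> (alive,v1)
Op 9: N3 marks N2=suspect -> (suspect,v2)
Op 10: N2 marks N3=dead -> (dead,v1)
Op 11: N1 marks N1=alive -> (alive,v1)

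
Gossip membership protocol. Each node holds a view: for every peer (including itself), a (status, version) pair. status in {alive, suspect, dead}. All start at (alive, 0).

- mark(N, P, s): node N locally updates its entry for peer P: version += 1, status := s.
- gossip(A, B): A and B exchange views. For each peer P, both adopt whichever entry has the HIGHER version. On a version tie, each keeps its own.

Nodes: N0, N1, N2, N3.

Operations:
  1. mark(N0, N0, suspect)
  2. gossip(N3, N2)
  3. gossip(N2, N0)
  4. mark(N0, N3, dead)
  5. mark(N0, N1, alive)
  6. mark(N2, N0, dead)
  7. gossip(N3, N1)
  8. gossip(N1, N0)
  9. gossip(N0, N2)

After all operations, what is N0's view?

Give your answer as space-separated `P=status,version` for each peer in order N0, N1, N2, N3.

Op 1: N0 marks N0=suspect -> (suspect,v1)
Op 2: gossip N3<->N2 -> N3.N0=(alive,v0) N3.N1=(alive,v0) N3.N2=(alive,v0) N3.N3=(alive,v0) | N2.N0=(alive,v0) N2.N1=(alive,v0) N2.N2=(alive,v0) N2.N3=(alive,v0)
Op 3: gossip N2<->N0 -> N2.N0=(suspect,v1) N2.N1=(alive,v0) N2.N2=(alive,v0) N2.N3=(alive,v0) | N0.N0=(suspect,v1) N0.N1=(alive,v0) N0.N2=(alive,v0) N0.N3=(alive,v0)
Op 4: N0 marks N3=dead -> (dead,v1)
Op 5: N0 marks N1=alive -> (alive,v1)
Op 6: N2 marks N0=dead -> (dead,v2)
Op 7: gossip N3<->N1 -> N3.N0=(alive,v0) N3.N1=(alive,v0) N3.N2=(alive,v0) N3.N3=(alive,v0) | N1.N0=(alive,v0) N1.N1=(alive,v0) N1.N2=(alive,v0) N1.N3=(alive,v0)
Op 8: gossip N1<->N0 -> N1.N0=(suspect,v1) N1.N1=(alive,v1) N1.N2=(alive,v0) N1.N3=(dead,v1) | N0.N0=(suspect,v1) N0.N1=(alive,v1) N0.N2=(alive,v0) N0.N3=(dead,v1)
Op 9: gossip N0<->N2 -> N0.N0=(dead,v2) N0.N1=(alive,v1) N0.N2=(alive,v0) N0.N3=(dead,v1) | N2.N0=(dead,v2) N2.N1=(alive,v1) N2.N2=(alive,v0) N2.N3=(dead,v1)

Answer: N0=dead,2 N1=alive,1 N2=alive,0 N3=dead,1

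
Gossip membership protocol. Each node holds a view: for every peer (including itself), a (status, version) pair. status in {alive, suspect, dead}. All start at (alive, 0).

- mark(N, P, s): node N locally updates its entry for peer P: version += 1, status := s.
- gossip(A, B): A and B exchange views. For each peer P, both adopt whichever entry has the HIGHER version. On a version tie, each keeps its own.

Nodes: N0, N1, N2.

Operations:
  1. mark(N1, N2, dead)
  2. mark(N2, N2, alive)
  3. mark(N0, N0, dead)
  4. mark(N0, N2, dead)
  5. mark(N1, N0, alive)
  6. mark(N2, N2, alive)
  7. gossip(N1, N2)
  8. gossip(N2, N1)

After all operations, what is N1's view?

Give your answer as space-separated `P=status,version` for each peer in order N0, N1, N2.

Answer: N0=alive,1 N1=alive,0 N2=alive,2

Derivation:
Op 1: N1 marks N2=dead -> (dead,v1)
Op 2: N2 marks N2=alive -> (alive,v1)
Op 3: N0 marks N0=dead -> (dead,v1)
Op 4: N0 marks N2=dead -> (dead,v1)
Op 5: N1 marks N0=alive -> (alive,v1)
Op 6: N2 marks N2=alive -> (alive,v2)
Op 7: gossip N1<->N2 -> N1.N0=(alive,v1) N1.N1=(alive,v0) N1.N2=(alive,v2) | N2.N0=(alive,v1) N2.N1=(alive,v0) N2.N2=(alive,v2)
Op 8: gossip N2<->N1 -> N2.N0=(alive,v1) N2.N1=(alive,v0) N2.N2=(alive,v2) | N1.N0=(alive,v1) N1.N1=(alive,v0) N1.N2=(alive,v2)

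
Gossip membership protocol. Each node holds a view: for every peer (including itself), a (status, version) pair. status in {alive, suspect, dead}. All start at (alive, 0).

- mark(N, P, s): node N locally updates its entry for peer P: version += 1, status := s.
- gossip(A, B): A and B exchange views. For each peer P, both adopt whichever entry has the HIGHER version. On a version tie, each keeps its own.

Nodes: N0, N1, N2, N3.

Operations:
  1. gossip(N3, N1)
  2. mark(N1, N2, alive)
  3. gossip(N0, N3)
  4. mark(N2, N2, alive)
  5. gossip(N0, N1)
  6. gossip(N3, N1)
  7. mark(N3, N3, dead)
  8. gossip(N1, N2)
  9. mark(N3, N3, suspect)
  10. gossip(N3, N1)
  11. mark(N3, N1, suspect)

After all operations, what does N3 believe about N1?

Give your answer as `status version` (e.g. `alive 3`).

Answer: suspect 1

Derivation:
Op 1: gossip N3<->N1 -> N3.N0=(alive,v0) N3.N1=(alive,v0) N3.N2=(alive,v0) N3.N3=(alive,v0) | N1.N0=(alive,v0) N1.N1=(alive,v0) N1.N2=(alive,v0) N1.N3=(alive,v0)
Op 2: N1 marks N2=alive -> (alive,v1)
Op 3: gossip N0<->N3 -> N0.N0=(alive,v0) N0.N1=(alive,v0) N0.N2=(alive,v0) N0.N3=(alive,v0) | N3.N0=(alive,v0) N3.N1=(alive,v0) N3.N2=(alive,v0) N3.N3=(alive,v0)
Op 4: N2 marks N2=alive -> (alive,v1)
Op 5: gossip N0<->N1 -> N0.N0=(alive,v0) N0.N1=(alive,v0) N0.N2=(alive,v1) N0.N3=(alive,v0) | N1.N0=(alive,v0) N1.N1=(alive,v0) N1.N2=(alive,v1) N1.N3=(alive,v0)
Op 6: gossip N3<->N1 -> N3.N0=(alive,v0) N3.N1=(alive,v0) N3.N2=(alive,v1) N3.N3=(alive,v0) | N1.N0=(alive,v0) N1.N1=(alive,v0) N1.N2=(alive,v1) N1.N3=(alive,v0)
Op 7: N3 marks N3=dead -> (dead,v1)
Op 8: gossip N1<->N2 -> N1.N0=(alive,v0) N1.N1=(alive,v0) N1.N2=(alive,v1) N1.N3=(alive,v0) | N2.N0=(alive,v0) N2.N1=(alive,v0) N2.N2=(alive,v1) N2.N3=(alive,v0)
Op 9: N3 marks N3=suspect -> (suspect,v2)
Op 10: gossip N3<->N1 -> N3.N0=(alive,v0) N3.N1=(alive,v0) N3.N2=(alive,v1) N3.N3=(suspect,v2) | N1.N0=(alive,v0) N1.N1=(alive,v0) N1.N2=(alive,v1) N1.N3=(suspect,v2)
Op 11: N3 marks N1=suspect -> (suspect,v1)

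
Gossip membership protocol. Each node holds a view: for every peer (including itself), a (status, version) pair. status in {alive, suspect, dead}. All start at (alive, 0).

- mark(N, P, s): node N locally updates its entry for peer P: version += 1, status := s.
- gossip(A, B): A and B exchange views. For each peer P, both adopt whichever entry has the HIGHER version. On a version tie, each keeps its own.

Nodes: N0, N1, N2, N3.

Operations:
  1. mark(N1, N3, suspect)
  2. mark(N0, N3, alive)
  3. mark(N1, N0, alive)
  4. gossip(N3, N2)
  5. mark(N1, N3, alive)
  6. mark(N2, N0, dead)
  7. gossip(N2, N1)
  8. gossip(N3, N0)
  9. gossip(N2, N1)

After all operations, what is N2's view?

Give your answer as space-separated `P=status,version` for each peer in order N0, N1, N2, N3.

Op 1: N1 marks N3=suspect -> (suspect,v1)
Op 2: N0 marks N3=alive -> (alive,v1)
Op 3: N1 marks N0=alive -> (alive,v1)
Op 4: gossip N3<->N2 -> N3.N0=(alive,v0) N3.N1=(alive,v0) N3.N2=(alive,v0) N3.N3=(alive,v0) | N2.N0=(alive,v0) N2.N1=(alive,v0) N2.N2=(alive,v0) N2.N3=(alive,v0)
Op 5: N1 marks N3=alive -> (alive,v2)
Op 6: N2 marks N0=dead -> (dead,v1)
Op 7: gossip N2<->N1 -> N2.N0=(dead,v1) N2.N1=(alive,v0) N2.N2=(alive,v0) N2.N3=(alive,v2) | N1.N0=(alive,v1) N1.N1=(alive,v0) N1.N2=(alive,v0) N1.N3=(alive,v2)
Op 8: gossip N3<->N0 -> N3.N0=(alive,v0) N3.N1=(alive,v0) N3.N2=(alive,v0) N3.N3=(alive,v1) | N0.N0=(alive,v0) N0.N1=(alive,v0) N0.N2=(alive,v0) N0.N3=(alive,v1)
Op 9: gossip N2<->N1 -> N2.N0=(dead,v1) N2.N1=(alive,v0) N2.N2=(alive,v0) N2.N3=(alive,v2) | N1.N0=(alive,v1) N1.N1=(alive,v0) N1.N2=(alive,v0) N1.N3=(alive,v2)

Answer: N0=dead,1 N1=alive,0 N2=alive,0 N3=alive,2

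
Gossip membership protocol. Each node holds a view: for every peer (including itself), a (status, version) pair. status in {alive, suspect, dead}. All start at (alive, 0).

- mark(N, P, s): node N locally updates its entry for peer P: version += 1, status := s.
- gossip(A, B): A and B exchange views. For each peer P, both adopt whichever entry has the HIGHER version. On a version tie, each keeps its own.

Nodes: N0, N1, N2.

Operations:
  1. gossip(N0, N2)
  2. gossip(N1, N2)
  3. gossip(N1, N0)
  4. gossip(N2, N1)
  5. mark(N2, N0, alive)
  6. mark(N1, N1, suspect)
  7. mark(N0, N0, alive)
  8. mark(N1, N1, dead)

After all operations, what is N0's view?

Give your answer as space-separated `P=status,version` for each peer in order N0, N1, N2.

Answer: N0=alive,1 N1=alive,0 N2=alive,0

Derivation:
Op 1: gossip N0<->N2 -> N0.N0=(alive,v0) N0.N1=(alive,v0) N0.N2=(alive,v0) | N2.N0=(alive,v0) N2.N1=(alive,v0) N2.N2=(alive,v0)
Op 2: gossip N1<->N2 -> N1.N0=(alive,v0) N1.N1=(alive,v0) N1.N2=(alive,v0) | N2.N0=(alive,v0) N2.N1=(alive,v0) N2.N2=(alive,v0)
Op 3: gossip N1<->N0 -> N1.N0=(alive,v0) N1.N1=(alive,v0) N1.N2=(alive,v0) | N0.N0=(alive,v0) N0.N1=(alive,v0) N0.N2=(alive,v0)
Op 4: gossip N2<->N1 -> N2.N0=(alive,v0) N2.N1=(alive,v0) N2.N2=(alive,v0) | N1.N0=(alive,v0) N1.N1=(alive,v0) N1.N2=(alive,v0)
Op 5: N2 marks N0=alive -> (alive,v1)
Op 6: N1 marks N1=suspect -> (suspect,v1)
Op 7: N0 marks N0=alive -> (alive,v1)
Op 8: N1 marks N1=dead -> (dead,v2)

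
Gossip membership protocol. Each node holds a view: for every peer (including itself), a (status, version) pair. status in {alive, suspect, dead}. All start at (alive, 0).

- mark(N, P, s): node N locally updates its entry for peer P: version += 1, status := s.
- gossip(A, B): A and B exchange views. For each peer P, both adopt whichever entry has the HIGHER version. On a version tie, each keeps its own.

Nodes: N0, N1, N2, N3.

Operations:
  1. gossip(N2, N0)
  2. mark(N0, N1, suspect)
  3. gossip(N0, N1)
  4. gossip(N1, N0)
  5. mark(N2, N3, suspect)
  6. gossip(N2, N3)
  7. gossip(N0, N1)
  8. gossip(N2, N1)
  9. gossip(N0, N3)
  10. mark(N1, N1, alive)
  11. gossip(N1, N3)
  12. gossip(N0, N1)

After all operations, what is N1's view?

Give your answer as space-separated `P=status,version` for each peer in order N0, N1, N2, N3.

Op 1: gossip N2<->N0 -> N2.N0=(alive,v0) N2.N1=(alive,v0) N2.N2=(alive,v0) N2.N3=(alive,v0) | N0.N0=(alive,v0) N0.N1=(alive,v0) N0.N2=(alive,v0) N0.N3=(alive,v0)
Op 2: N0 marks N1=suspect -> (suspect,v1)
Op 3: gossip N0<->N1 -> N0.N0=(alive,v0) N0.N1=(suspect,v1) N0.N2=(alive,v0) N0.N3=(alive,v0) | N1.N0=(alive,v0) N1.N1=(suspect,v1) N1.N2=(alive,v0) N1.N3=(alive,v0)
Op 4: gossip N1<->N0 -> N1.N0=(alive,v0) N1.N1=(suspect,v1) N1.N2=(alive,v0) N1.N3=(alive,v0) | N0.N0=(alive,v0) N0.N1=(suspect,v1) N0.N2=(alive,v0) N0.N3=(alive,v0)
Op 5: N2 marks N3=suspect -> (suspect,v1)
Op 6: gossip N2<->N3 -> N2.N0=(alive,v0) N2.N1=(alive,v0) N2.N2=(alive,v0) N2.N3=(suspect,v1) | N3.N0=(alive,v0) N3.N1=(alive,v0) N3.N2=(alive,v0) N3.N3=(suspect,v1)
Op 7: gossip N0<->N1 -> N0.N0=(alive,v0) N0.N1=(suspect,v1) N0.N2=(alive,v0) N0.N3=(alive,v0) | N1.N0=(alive,v0) N1.N1=(suspect,v1) N1.N2=(alive,v0) N1.N3=(alive,v0)
Op 8: gossip N2<->N1 -> N2.N0=(alive,v0) N2.N1=(suspect,v1) N2.N2=(alive,v0) N2.N3=(suspect,v1) | N1.N0=(alive,v0) N1.N1=(suspect,v1) N1.N2=(alive,v0) N1.N3=(suspect,v1)
Op 9: gossip N0<->N3 -> N0.N0=(alive,v0) N0.N1=(suspect,v1) N0.N2=(alive,v0) N0.N3=(suspect,v1) | N3.N0=(alive,v0) N3.N1=(suspect,v1) N3.N2=(alive,v0) N3.N3=(suspect,v1)
Op 10: N1 marks N1=alive -> (alive,v2)
Op 11: gossip N1<->N3 -> N1.N0=(alive,v0) N1.N1=(alive,v2) N1.N2=(alive,v0) N1.N3=(suspect,v1) | N3.N0=(alive,v0) N3.N1=(alive,v2) N3.N2=(alive,v0) N3.N3=(suspect,v1)
Op 12: gossip N0<->N1 -> N0.N0=(alive,v0) N0.N1=(alive,v2) N0.N2=(alive,v0) N0.N3=(suspect,v1) | N1.N0=(alive,v0) N1.N1=(alive,v2) N1.N2=(alive,v0) N1.N3=(suspect,v1)

Answer: N0=alive,0 N1=alive,2 N2=alive,0 N3=suspect,1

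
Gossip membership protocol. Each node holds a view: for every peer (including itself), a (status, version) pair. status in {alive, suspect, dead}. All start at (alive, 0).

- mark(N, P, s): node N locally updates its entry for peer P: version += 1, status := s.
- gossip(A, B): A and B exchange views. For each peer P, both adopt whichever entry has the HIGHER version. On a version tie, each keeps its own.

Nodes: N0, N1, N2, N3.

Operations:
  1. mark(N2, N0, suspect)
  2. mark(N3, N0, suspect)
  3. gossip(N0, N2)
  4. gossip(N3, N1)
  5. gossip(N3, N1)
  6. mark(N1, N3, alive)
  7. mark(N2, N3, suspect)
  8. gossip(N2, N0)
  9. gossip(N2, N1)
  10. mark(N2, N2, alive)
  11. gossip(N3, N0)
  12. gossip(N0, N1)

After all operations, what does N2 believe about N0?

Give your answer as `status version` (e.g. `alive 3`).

Op 1: N2 marks N0=suspect -> (suspect,v1)
Op 2: N3 marks N0=suspect -> (suspect,v1)
Op 3: gossip N0<->N2 -> N0.N0=(suspect,v1) N0.N1=(alive,v0) N0.N2=(alive,v0) N0.N3=(alive,v0) | N2.N0=(suspect,v1) N2.N1=(alive,v0) N2.N2=(alive,v0) N2.N3=(alive,v0)
Op 4: gossip N3<->N1 -> N3.N0=(suspect,v1) N3.N1=(alive,v0) N3.N2=(alive,v0) N3.N3=(alive,v0) | N1.N0=(suspect,v1) N1.N1=(alive,v0) N1.N2=(alive,v0) N1.N3=(alive,v0)
Op 5: gossip N3<->N1 -> N3.N0=(suspect,v1) N3.N1=(alive,v0) N3.N2=(alive,v0) N3.N3=(alive,v0) | N1.N0=(suspect,v1) N1.N1=(alive,v0) N1.N2=(alive,v0) N1.N3=(alive,v0)
Op 6: N1 marks N3=alive -> (alive,v1)
Op 7: N2 marks N3=suspect -> (suspect,v1)
Op 8: gossip N2<->N0 -> N2.N0=(suspect,v1) N2.N1=(alive,v0) N2.N2=(alive,v0) N2.N3=(suspect,v1) | N0.N0=(suspect,v1) N0.N1=(alive,v0) N0.N2=(alive,v0) N0.N3=(suspect,v1)
Op 9: gossip N2<->N1 -> N2.N0=(suspect,v1) N2.N1=(alive,v0) N2.N2=(alive,v0) N2.N3=(suspect,v1) | N1.N0=(suspect,v1) N1.N1=(alive,v0) N1.N2=(alive,v0) N1.N3=(alive,v1)
Op 10: N2 marks N2=alive -> (alive,v1)
Op 11: gossip N3<->N0 -> N3.N0=(suspect,v1) N3.N1=(alive,v0) N3.N2=(alive,v0) N3.N3=(suspect,v1) | N0.N0=(suspect,v1) N0.N1=(alive,v0) N0.N2=(alive,v0) N0.N3=(suspect,v1)
Op 12: gossip N0<->N1 -> N0.N0=(suspect,v1) N0.N1=(alive,v0) N0.N2=(alive,v0) N0.N3=(suspect,v1) | N1.N0=(suspect,v1) N1.N1=(alive,v0) N1.N2=(alive,v0) N1.N3=(alive,v1)

Answer: suspect 1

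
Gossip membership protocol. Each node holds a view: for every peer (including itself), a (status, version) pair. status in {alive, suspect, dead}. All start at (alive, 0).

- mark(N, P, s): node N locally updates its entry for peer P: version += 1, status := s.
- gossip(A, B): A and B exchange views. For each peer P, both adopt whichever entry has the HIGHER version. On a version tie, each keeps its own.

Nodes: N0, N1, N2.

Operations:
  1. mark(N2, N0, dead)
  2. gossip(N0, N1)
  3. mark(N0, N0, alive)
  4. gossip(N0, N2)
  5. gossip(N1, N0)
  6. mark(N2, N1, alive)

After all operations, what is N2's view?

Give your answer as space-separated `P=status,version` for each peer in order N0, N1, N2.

Answer: N0=dead,1 N1=alive,1 N2=alive,0

Derivation:
Op 1: N2 marks N0=dead -> (dead,v1)
Op 2: gossip N0<->N1 -> N0.N0=(alive,v0) N0.N1=(alive,v0) N0.N2=(alive,v0) | N1.N0=(alive,v0) N1.N1=(alive,v0) N1.N2=(alive,v0)
Op 3: N0 marks N0=alive -> (alive,v1)
Op 4: gossip N0<->N2 -> N0.N0=(alive,v1) N0.N1=(alive,v0) N0.N2=(alive,v0) | N2.N0=(dead,v1) N2.N1=(alive,v0) N2.N2=(alive,v0)
Op 5: gossip N1<->N0 -> N1.N0=(alive,v1) N1.N1=(alive,v0) N1.N2=(alive,v0) | N0.N0=(alive,v1) N0.N1=(alive,v0) N0.N2=(alive,v0)
Op 6: N2 marks N1=alive -> (alive,v1)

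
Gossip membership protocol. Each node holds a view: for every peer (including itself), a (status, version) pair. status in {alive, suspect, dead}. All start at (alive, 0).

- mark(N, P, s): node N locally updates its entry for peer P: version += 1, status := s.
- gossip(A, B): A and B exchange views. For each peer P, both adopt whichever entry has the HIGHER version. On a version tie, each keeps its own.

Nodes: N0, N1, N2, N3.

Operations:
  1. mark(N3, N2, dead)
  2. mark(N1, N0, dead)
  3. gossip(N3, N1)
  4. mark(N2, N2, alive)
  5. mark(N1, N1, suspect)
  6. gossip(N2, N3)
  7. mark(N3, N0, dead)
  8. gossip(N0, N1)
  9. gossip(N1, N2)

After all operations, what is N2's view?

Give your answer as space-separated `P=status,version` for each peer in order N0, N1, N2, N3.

Op 1: N3 marks N2=dead -> (dead,v1)
Op 2: N1 marks N0=dead -> (dead,v1)
Op 3: gossip N3<->N1 -> N3.N0=(dead,v1) N3.N1=(alive,v0) N3.N2=(dead,v1) N3.N3=(alive,v0) | N1.N0=(dead,v1) N1.N1=(alive,v0) N1.N2=(dead,v1) N1.N3=(alive,v0)
Op 4: N2 marks N2=alive -> (alive,v1)
Op 5: N1 marks N1=suspect -> (suspect,v1)
Op 6: gossip N2<->N3 -> N2.N0=(dead,v1) N2.N1=(alive,v0) N2.N2=(alive,v1) N2.N3=(alive,v0) | N3.N0=(dead,v1) N3.N1=(alive,v0) N3.N2=(dead,v1) N3.N3=(alive,v0)
Op 7: N3 marks N0=dead -> (dead,v2)
Op 8: gossip N0<->N1 -> N0.N0=(dead,v1) N0.N1=(suspect,v1) N0.N2=(dead,v1) N0.N3=(alive,v0) | N1.N0=(dead,v1) N1.N1=(suspect,v1) N1.N2=(dead,v1) N1.N3=(alive,v0)
Op 9: gossip N1<->N2 -> N1.N0=(dead,v1) N1.N1=(suspect,v1) N1.N2=(dead,v1) N1.N3=(alive,v0) | N2.N0=(dead,v1) N2.N1=(suspect,v1) N2.N2=(alive,v1) N2.N3=(alive,v0)

Answer: N0=dead,1 N1=suspect,1 N2=alive,1 N3=alive,0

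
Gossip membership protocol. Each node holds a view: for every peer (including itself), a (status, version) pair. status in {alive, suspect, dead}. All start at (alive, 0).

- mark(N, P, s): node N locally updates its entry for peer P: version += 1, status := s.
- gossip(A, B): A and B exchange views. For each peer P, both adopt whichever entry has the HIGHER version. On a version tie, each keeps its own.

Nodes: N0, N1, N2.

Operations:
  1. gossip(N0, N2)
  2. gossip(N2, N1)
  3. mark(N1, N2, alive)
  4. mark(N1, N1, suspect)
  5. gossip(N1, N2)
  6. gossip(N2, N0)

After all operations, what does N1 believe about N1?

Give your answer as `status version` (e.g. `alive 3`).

Answer: suspect 1

Derivation:
Op 1: gossip N0<->N2 -> N0.N0=(alive,v0) N0.N1=(alive,v0) N0.N2=(alive,v0) | N2.N0=(alive,v0) N2.N1=(alive,v0) N2.N2=(alive,v0)
Op 2: gossip N2<->N1 -> N2.N0=(alive,v0) N2.N1=(alive,v0) N2.N2=(alive,v0) | N1.N0=(alive,v0) N1.N1=(alive,v0) N1.N2=(alive,v0)
Op 3: N1 marks N2=alive -> (alive,v1)
Op 4: N1 marks N1=suspect -> (suspect,v1)
Op 5: gossip N1<->N2 -> N1.N0=(alive,v0) N1.N1=(suspect,v1) N1.N2=(alive,v1) | N2.N0=(alive,v0) N2.N1=(suspect,v1) N2.N2=(alive,v1)
Op 6: gossip N2<->N0 -> N2.N0=(alive,v0) N2.N1=(suspect,v1) N2.N2=(alive,v1) | N0.N0=(alive,v0) N0.N1=(suspect,v1) N0.N2=(alive,v1)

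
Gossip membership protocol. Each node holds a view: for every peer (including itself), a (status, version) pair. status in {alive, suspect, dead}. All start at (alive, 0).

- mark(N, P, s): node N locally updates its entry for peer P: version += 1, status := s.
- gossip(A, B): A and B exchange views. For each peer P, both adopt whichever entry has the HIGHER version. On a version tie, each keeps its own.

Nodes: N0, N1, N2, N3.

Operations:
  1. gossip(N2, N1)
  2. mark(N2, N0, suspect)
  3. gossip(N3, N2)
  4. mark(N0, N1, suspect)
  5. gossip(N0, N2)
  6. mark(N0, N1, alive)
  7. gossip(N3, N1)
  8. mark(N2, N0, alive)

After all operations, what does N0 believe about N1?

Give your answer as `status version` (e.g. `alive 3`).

Op 1: gossip N2<->N1 -> N2.N0=(alive,v0) N2.N1=(alive,v0) N2.N2=(alive,v0) N2.N3=(alive,v0) | N1.N0=(alive,v0) N1.N1=(alive,v0) N1.N2=(alive,v0) N1.N3=(alive,v0)
Op 2: N2 marks N0=suspect -> (suspect,v1)
Op 3: gossip N3<->N2 -> N3.N0=(suspect,v1) N3.N1=(alive,v0) N3.N2=(alive,v0) N3.N3=(alive,v0) | N2.N0=(suspect,v1) N2.N1=(alive,v0) N2.N2=(alive,v0) N2.N3=(alive,v0)
Op 4: N0 marks N1=suspect -> (suspect,v1)
Op 5: gossip N0<->N2 -> N0.N0=(suspect,v1) N0.N1=(suspect,v1) N0.N2=(alive,v0) N0.N3=(alive,v0) | N2.N0=(suspect,v1) N2.N1=(suspect,v1) N2.N2=(alive,v0) N2.N3=(alive,v0)
Op 6: N0 marks N1=alive -> (alive,v2)
Op 7: gossip N3<->N1 -> N3.N0=(suspect,v1) N3.N1=(alive,v0) N3.N2=(alive,v0) N3.N3=(alive,v0) | N1.N0=(suspect,v1) N1.N1=(alive,v0) N1.N2=(alive,v0) N1.N3=(alive,v0)
Op 8: N2 marks N0=alive -> (alive,v2)

Answer: alive 2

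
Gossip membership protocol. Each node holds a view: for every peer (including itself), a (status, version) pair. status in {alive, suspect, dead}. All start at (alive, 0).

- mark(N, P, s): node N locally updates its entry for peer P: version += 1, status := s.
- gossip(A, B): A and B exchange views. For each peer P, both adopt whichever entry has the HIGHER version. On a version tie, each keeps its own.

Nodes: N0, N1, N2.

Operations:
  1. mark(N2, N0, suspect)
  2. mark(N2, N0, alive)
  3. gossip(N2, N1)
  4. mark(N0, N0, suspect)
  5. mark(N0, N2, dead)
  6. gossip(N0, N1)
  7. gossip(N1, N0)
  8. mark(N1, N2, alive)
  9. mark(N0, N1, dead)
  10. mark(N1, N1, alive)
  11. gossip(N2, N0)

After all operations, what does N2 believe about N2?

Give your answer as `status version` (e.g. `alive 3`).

Answer: dead 1

Derivation:
Op 1: N2 marks N0=suspect -> (suspect,v1)
Op 2: N2 marks N0=alive -> (alive,v2)
Op 3: gossip N2<->N1 -> N2.N0=(alive,v2) N2.N1=(alive,v0) N2.N2=(alive,v0) | N1.N0=(alive,v2) N1.N1=(alive,v0) N1.N2=(alive,v0)
Op 4: N0 marks N0=suspect -> (suspect,v1)
Op 5: N0 marks N2=dead -> (dead,v1)
Op 6: gossip N0<->N1 -> N0.N0=(alive,v2) N0.N1=(alive,v0) N0.N2=(dead,v1) | N1.N0=(alive,v2) N1.N1=(alive,v0) N1.N2=(dead,v1)
Op 7: gossip N1<->N0 -> N1.N0=(alive,v2) N1.N1=(alive,v0) N1.N2=(dead,v1) | N0.N0=(alive,v2) N0.N1=(alive,v0) N0.N2=(dead,v1)
Op 8: N1 marks N2=alive -> (alive,v2)
Op 9: N0 marks N1=dead -> (dead,v1)
Op 10: N1 marks N1=alive -> (alive,v1)
Op 11: gossip N2<->N0 -> N2.N0=(alive,v2) N2.N1=(dead,v1) N2.N2=(dead,v1) | N0.N0=(alive,v2) N0.N1=(dead,v1) N0.N2=(dead,v1)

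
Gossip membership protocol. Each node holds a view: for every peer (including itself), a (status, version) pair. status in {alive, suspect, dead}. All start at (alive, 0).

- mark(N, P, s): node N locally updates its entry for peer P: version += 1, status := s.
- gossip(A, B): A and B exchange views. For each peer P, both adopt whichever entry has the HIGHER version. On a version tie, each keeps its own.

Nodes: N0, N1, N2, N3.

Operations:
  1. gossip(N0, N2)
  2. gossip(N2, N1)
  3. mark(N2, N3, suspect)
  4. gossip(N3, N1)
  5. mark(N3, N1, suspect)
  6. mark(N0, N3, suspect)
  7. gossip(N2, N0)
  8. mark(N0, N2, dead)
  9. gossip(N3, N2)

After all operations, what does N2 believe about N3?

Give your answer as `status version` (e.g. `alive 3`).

Op 1: gossip N0<->N2 -> N0.N0=(alive,v0) N0.N1=(alive,v0) N0.N2=(alive,v0) N0.N3=(alive,v0) | N2.N0=(alive,v0) N2.N1=(alive,v0) N2.N2=(alive,v0) N2.N3=(alive,v0)
Op 2: gossip N2<->N1 -> N2.N0=(alive,v0) N2.N1=(alive,v0) N2.N2=(alive,v0) N2.N3=(alive,v0) | N1.N0=(alive,v0) N1.N1=(alive,v0) N1.N2=(alive,v0) N1.N3=(alive,v0)
Op 3: N2 marks N3=suspect -> (suspect,v1)
Op 4: gossip N3<->N1 -> N3.N0=(alive,v0) N3.N1=(alive,v0) N3.N2=(alive,v0) N3.N3=(alive,v0) | N1.N0=(alive,v0) N1.N1=(alive,v0) N1.N2=(alive,v0) N1.N3=(alive,v0)
Op 5: N3 marks N1=suspect -> (suspect,v1)
Op 6: N0 marks N3=suspect -> (suspect,v1)
Op 7: gossip N2<->N0 -> N2.N0=(alive,v0) N2.N1=(alive,v0) N2.N2=(alive,v0) N2.N3=(suspect,v1) | N0.N0=(alive,v0) N0.N1=(alive,v0) N0.N2=(alive,v0) N0.N3=(suspect,v1)
Op 8: N0 marks N2=dead -> (dead,v1)
Op 9: gossip N3<->N2 -> N3.N0=(alive,v0) N3.N1=(suspect,v1) N3.N2=(alive,v0) N3.N3=(suspect,v1) | N2.N0=(alive,v0) N2.N1=(suspect,v1) N2.N2=(alive,v0) N2.N3=(suspect,v1)

Answer: suspect 1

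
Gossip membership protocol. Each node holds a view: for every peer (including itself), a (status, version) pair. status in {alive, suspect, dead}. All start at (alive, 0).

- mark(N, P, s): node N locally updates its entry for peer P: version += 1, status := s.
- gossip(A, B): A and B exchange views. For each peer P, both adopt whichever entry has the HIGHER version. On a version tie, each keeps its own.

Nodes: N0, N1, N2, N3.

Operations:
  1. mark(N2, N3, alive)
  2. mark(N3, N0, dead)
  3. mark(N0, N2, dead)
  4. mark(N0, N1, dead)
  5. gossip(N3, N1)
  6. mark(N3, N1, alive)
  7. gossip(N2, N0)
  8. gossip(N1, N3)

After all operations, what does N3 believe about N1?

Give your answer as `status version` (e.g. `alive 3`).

Op 1: N2 marks N3=alive -> (alive,v1)
Op 2: N3 marks N0=dead -> (dead,v1)
Op 3: N0 marks N2=dead -> (dead,v1)
Op 4: N0 marks N1=dead -> (dead,v1)
Op 5: gossip N3<->N1 -> N3.N0=(dead,v1) N3.N1=(alive,v0) N3.N2=(alive,v0) N3.N3=(alive,v0) | N1.N0=(dead,v1) N1.N1=(alive,v0) N1.N2=(alive,v0) N1.N3=(alive,v0)
Op 6: N3 marks N1=alive -> (alive,v1)
Op 7: gossip N2<->N0 -> N2.N0=(alive,v0) N2.N1=(dead,v1) N2.N2=(dead,v1) N2.N3=(alive,v1) | N0.N0=(alive,v0) N0.N1=(dead,v1) N0.N2=(dead,v1) N0.N3=(alive,v1)
Op 8: gossip N1<->N3 -> N1.N0=(dead,v1) N1.N1=(alive,v1) N1.N2=(alive,v0) N1.N3=(alive,v0) | N3.N0=(dead,v1) N3.N1=(alive,v1) N3.N2=(alive,v0) N3.N3=(alive,v0)

Answer: alive 1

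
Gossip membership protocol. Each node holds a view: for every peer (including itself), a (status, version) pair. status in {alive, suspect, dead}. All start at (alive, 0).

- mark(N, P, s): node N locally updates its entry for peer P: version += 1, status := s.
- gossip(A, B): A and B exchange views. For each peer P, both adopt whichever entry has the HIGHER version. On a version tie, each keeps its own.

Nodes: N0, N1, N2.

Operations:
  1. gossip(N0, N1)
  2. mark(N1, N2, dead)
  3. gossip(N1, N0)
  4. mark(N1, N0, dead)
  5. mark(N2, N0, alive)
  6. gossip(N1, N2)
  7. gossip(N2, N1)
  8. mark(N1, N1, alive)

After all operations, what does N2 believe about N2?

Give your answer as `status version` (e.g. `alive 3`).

Op 1: gossip N0<->N1 -> N0.N0=(alive,v0) N0.N1=(alive,v0) N0.N2=(alive,v0) | N1.N0=(alive,v0) N1.N1=(alive,v0) N1.N2=(alive,v0)
Op 2: N1 marks N2=dead -> (dead,v1)
Op 3: gossip N1<->N0 -> N1.N0=(alive,v0) N1.N1=(alive,v0) N1.N2=(dead,v1) | N0.N0=(alive,v0) N0.N1=(alive,v0) N0.N2=(dead,v1)
Op 4: N1 marks N0=dead -> (dead,v1)
Op 5: N2 marks N0=alive -> (alive,v1)
Op 6: gossip N1<->N2 -> N1.N0=(dead,v1) N1.N1=(alive,v0) N1.N2=(dead,v1) | N2.N0=(alive,v1) N2.N1=(alive,v0) N2.N2=(dead,v1)
Op 7: gossip N2<->N1 -> N2.N0=(alive,v1) N2.N1=(alive,v0) N2.N2=(dead,v1) | N1.N0=(dead,v1) N1.N1=(alive,v0) N1.N2=(dead,v1)
Op 8: N1 marks N1=alive -> (alive,v1)

Answer: dead 1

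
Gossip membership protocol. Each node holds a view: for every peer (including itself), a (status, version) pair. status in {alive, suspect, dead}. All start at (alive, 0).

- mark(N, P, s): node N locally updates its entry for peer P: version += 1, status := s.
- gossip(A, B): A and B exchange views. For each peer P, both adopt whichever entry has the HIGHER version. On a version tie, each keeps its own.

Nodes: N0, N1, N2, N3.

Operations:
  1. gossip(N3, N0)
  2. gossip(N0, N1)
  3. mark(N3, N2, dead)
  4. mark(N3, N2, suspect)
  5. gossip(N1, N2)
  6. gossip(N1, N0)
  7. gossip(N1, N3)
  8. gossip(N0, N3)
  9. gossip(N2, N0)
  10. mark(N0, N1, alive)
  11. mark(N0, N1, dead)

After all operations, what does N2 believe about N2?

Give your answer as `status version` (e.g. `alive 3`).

Op 1: gossip N3<->N0 -> N3.N0=(alive,v0) N3.N1=(alive,v0) N3.N2=(alive,v0) N3.N3=(alive,v0) | N0.N0=(alive,v0) N0.N1=(alive,v0) N0.N2=(alive,v0) N0.N3=(alive,v0)
Op 2: gossip N0<->N1 -> N0.N0=(alive,v0) N0.N1=(alive,v0) N0.N2=(alive,v0) N0.N3=(alive,v0) | N1.N0=(alive,v0) N1.N1=(alive,v0) N1.N2=(alive,v0) N1.N3=(alive,v0)
Op 3: N3 marks N2=dead -> (dead,v1)
Op 4: N3 marks N2=suspect -> (suspect,v2)
Op 5: gossip N1<->N2 -> N1.N0=(alive,v0) N1.N1=(alive,v0) N1.N2=(alive,v0) N1.N3=(alive,v0) | N2.N0=(alive,v0) N2.N1=(alive,v0) N2.N2=(alive,v0) N2.N3=(alive,v0)
Op 6: gossip N1<->N0 -> N1.N0=(alive,v0) N1.N1=(alive,v0) N1.N2=(alive,v0) N1.N3=(alive,v0) | N0.N0=(alive,v0) N0.N1=(alive,v0) N0.N2=(alive,v0) N0.N3=(alive,v0)
Op 7: gossip N1<->N3 -> N1.N0=(alive,v0) N1.N1=(alive,v0) N1.N2=(suspect,v2) N1.N3=(alive,v0) | N3.N0=(alive,v0) N3.N1=(alive,v0) N3.N2=(suspect,v2) N3.N3=(alive,v0)
Op 8: gossip N0<->N3 -> N0.N0=(alive,v0) N0.N1=(alive,v0) N0.N2=(suspect,v2) N0.N3=(alive,v0) | N3.N0=(alive,v0) N3.N1=(alive,v0) N3.N2=(suspect,v2) N3.N3=(alive,v0)
Op 9: gossip N2<->N0 -> N2.N0=(alive,v0) N2.N1=(alive,v0) N2.N2=(suspect,v2) N2.N3=(alive,v0) | N0.N0=(alive,v0) N0.N1=(alive,v0) N0.N2=(suspect,v2) N0.N3=(alive,v0)
Op 10: N0 marks N1=alive -> (alive,v1)
Op 11: N0 marks N1=dead -> (dead,v2)

Answer: suspect 2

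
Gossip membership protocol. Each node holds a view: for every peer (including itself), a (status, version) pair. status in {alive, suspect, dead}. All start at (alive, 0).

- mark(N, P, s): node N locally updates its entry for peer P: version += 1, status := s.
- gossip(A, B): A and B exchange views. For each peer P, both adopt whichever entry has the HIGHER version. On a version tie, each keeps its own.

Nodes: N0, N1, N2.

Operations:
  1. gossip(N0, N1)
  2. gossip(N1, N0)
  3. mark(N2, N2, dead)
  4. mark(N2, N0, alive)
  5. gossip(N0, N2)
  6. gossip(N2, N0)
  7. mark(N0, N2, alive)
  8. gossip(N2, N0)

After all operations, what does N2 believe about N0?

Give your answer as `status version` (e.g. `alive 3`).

Op 1: gossip N0<->N1 -> N0.N0=(alive,v0) N0.N1=(alive,v0) N0.N2=(alive,v0) | N1.N0=(alive,v0) N1.N1=(alive,v0) N1.N2=(alive,v0)
Op 2: gossip N1<->N0 -> N1.N0=(alive,v0) N1.N1=(alive,v0) N1.N2=(alive,v0) | N0.N0=(alive,v0) N0.N1=(alive,v0) N0.N2=(alive,v0)
Op 3: N2 marks N2=dead -> (dead,v1)
Op 4: N2 marks N0=alive -> (alive,v1)
Op 5: gossip N0<->N2 -> N0.N0=(alive,v1) N0.N1=(alive,v0) N0.N2=(dead,v1) | N2.N0=(alive,v1) N2.N1=(alive,v0) N2.N2=(dead,v1)
Op 6: gossip N2<->N0 -> N2.N0=(alive,v1) N2.N1=(alive,v0) N2.N2=(dead,v1) | N0.N0=(alive,v1) N0.N1=(alive,v0) N0.N2=(dead,v1)
Op 7: N0 marks N2=alive -> (alive,v2)
Op 8: gossip N2<->N0 -> N2.N0=(alive,v1) N2.N1=(alive,v0) N2.N2=(alive,v2) | N0.N0=(alive,v1) N0.N1=(alive,v0) N0.N2=(alive,v2)

Answer: alive 1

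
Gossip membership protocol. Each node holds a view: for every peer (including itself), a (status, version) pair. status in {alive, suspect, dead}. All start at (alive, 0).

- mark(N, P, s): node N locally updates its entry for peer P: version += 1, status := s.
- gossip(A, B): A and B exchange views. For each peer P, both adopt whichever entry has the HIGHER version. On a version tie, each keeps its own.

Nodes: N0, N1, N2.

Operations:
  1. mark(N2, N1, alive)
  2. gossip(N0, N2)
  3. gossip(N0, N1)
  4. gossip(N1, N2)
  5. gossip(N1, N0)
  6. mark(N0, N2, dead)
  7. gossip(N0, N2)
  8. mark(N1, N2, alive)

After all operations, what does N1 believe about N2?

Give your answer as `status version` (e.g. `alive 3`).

Answer: alive 1

Derivation:
Op 1: N2 marks N1=alive -> (alive,v1)
Op 2: gossip N0<->N2 -> N0.N0=(alive,v0) N0.N1=(alive,v1) N0.N2=(alive,v0) | N2.N0=(alive,v0) N2.N1=(alive,v1) N2.N2=(alive,v0)
Op 3: gossip N0<->N1 -> N0.N0=(alive,v0) N0.N1=(alive,v1) N0.N2=(alive,v0) | N1.N0=(alive,v0) N1.N1=(alive,v1) N1.N2=(alive,v0)
Op 4: gossip N1<->N2 -> N1.N0=(alive,v0) N1.N1=(alive,v1) N1.N2=(alive,v0) | N2.N0=(alive,v0) N2.N1=(alive,v1) N2.N2=(alive,v0)
Op 5: gossip N1<->N0 -> N1.N0=(alive,v0) N1.N1=(alive,v1) N1.N2=(alive,v0) | N0.N0=(alive,v0) N0.N1=(alive,v1) N0.N2=(alive,v0)
Op 6: N0 marks N2=dead -> (dead,v1)
Op 7: gossip N0<->N2 -> N0.N0=(alive,v0) N0.N1=(alive,v1) N0.N2=(dead,v1) | N2.N0=(alive,v0) N2.N1=(alive,v1) N2.N2=(dead,v1)
Op 8: N1 marks N2=alive -> (alive,v1)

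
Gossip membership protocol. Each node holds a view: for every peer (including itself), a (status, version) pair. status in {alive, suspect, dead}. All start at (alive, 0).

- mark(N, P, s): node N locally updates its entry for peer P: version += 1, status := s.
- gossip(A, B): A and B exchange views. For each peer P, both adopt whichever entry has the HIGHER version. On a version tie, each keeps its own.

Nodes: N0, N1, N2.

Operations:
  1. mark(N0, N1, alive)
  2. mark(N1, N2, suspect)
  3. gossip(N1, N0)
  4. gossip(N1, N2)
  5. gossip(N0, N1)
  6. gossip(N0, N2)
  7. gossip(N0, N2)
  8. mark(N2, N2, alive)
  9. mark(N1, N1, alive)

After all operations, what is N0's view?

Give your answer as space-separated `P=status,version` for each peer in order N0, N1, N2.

Answer: N0=alive,0 N1=alive,1 N2=suspect,1

Derivation:
Op 1: N0 marks N1=alive -> (alive,v1)
Op 2: N1 marks N2=suspect -> (suspect,v1)
Op 3: gossip N1<->N0 -> N1.N0=(alive,v0) N1.N1=(alive,v1) N1.N2=(suspect,v1) | N0.N0=(alive,v0) N0.N1=(alive,v1) N0.N2=(suspect,v1)
Op 4: gossip N1<->N2 -> N1.N0=(alive,v0) N1.N1=(alive,v1) N1.N2=(suspect,v1) | N2.N0=(alive,v0) N2.N1=(alive,v1) N2.N2=(suspect,v1)
Op 5: gossip N0<->N1 -> N0.N0=(alive,v0) N0.N1=(alive,v1) N0.N2=(suspect,v1) | N1.N0=(alive,v0) N1.N1=(alive,v1) N1.N2=(suspect,v1)
Op 6: gossip N0<->N2 -> N0.N0=(alive,v0) N0.N1=(alive,v1) N0.N2=(suspect,v1) | N2.N0=(alive,v0) N2.N1=(alive,v1) N2.N2=(suspect,v1)
Op 7: gossip N0<->N2 -> N0.N0=(alive,v0) N0.N1=(alive,v1) N0.N2=(suspect,v1) | N2.N0=(alive,v0) N2.N1=(alive,v1) N2.N2=(suspect,v1)
Op 8: N2 marks N2=alive -> (alive,v2)
Op 9: N1 marks N1=alive -> (alive,v2)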